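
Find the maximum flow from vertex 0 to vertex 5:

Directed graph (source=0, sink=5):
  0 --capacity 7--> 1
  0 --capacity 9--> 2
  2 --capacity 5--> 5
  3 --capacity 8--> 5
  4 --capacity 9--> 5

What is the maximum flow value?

Computing max flow:
  Flow on (0->2): 5/9
  Flow on (2->5): 5/5
Maximum flow = 5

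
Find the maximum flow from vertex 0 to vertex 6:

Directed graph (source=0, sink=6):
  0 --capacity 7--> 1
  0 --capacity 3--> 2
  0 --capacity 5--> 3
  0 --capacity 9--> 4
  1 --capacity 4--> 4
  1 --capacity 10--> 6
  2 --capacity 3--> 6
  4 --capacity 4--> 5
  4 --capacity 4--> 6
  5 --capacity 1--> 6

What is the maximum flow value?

Computing max flow:
  Flow on (0->1): 7/7
  Flow on (0->2): 3/3
  Flow on (0->4): 5/9
  Flow on (1->6): 7/10
  Flow on (2->6): 3/3
  Flow on (4->5): 1/4
  Flow on (4->6): 4/4
  Flow on (5->6): 1/1
Maximum flow = 15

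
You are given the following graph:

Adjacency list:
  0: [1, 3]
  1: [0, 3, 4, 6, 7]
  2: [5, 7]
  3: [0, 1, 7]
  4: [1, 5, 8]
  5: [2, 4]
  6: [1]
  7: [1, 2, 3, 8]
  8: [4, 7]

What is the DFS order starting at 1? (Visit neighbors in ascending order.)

DFS from vertex 1 (neighbors processed in ascending order):
Visit order: 1, 0, 3, 7, 2, 5, 4, 8, 6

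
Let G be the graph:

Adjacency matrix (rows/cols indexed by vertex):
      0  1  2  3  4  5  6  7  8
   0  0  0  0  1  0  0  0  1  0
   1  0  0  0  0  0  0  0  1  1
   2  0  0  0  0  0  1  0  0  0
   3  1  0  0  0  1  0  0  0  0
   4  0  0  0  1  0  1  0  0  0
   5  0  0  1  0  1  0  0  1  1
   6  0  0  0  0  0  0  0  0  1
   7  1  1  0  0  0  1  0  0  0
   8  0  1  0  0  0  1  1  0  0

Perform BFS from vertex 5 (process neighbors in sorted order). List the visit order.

BFS from vertex 5 (neighbors processed in ascending order):
Visit order: 5, 2, 4, 7, 8, 3, 0, 1, 6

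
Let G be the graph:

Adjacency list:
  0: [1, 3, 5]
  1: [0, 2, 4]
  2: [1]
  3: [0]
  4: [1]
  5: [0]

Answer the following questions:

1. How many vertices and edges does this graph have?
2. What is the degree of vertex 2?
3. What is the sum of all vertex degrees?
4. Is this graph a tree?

Count: 6 vertices, 5 edges.
Vertex 2 has neighbors [1], degree = 1.
Handshaking lemma: 2 * 5 = 10.
A graph is a tree iff it is connected and has exactly n-1 edges. This graph is connected (all 6 vertices in one component) and has 6-1 = 5 edges. It is a tree.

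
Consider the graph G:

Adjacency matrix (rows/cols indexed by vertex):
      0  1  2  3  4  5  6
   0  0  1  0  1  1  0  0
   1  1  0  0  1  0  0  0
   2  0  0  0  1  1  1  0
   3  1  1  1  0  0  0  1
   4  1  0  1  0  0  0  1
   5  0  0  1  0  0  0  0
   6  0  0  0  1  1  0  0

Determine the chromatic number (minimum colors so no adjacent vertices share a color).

The graph has a maximum clique of size 3 (lower bound on chromatic number).
A valid 3-coloring: {0: 1, 1: 2, 2: 1, 3: 0, 4: 0, 5: 0, 6: 1}.
Chromatic number = 3.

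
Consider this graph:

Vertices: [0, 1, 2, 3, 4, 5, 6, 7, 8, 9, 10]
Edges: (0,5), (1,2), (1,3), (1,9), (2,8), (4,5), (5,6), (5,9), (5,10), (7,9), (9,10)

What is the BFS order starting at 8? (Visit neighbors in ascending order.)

BFS from vertex 8 (neighbors processed in ascending order):
Visit order: 8, 2, 1, 3, 9, 5, 7, 10, 0, 4, 6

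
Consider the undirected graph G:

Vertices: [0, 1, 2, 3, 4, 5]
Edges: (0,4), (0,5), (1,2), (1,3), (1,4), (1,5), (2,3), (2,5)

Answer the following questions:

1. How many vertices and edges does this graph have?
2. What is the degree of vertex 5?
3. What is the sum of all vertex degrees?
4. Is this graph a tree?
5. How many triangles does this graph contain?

Count: 6 vertices, 8 edges.
Vertex 5 has neighbors [0, 1, 2], degree = 3.
Handshaking lemma: 2 * 8 = 16.
A tree on 6 vertices has 5 edges. This graph has 8 edges (3 extra). Not a tree.
Number of triangles = 2.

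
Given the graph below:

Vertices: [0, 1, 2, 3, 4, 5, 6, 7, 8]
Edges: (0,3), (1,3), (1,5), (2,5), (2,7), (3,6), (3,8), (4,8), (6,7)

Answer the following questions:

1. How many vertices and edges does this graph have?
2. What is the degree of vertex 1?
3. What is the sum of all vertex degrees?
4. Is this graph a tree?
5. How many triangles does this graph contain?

Count: 9 vertices, 9 edges.
Vertex 1 has neighbors [3, 5], degree = 2.
Handshaking lemma: 2 * 9 = 18.
A tree on 9 vertices has 8 edges. This graph has 9 edges (1 extra). Not a tree.
Number of triangles = 0.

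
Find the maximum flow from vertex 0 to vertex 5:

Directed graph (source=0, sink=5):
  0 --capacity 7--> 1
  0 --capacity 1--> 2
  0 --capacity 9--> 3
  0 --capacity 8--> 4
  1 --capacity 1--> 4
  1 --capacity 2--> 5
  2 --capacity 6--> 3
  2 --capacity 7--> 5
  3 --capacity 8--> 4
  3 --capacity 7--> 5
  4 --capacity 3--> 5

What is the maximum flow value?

Computing max flow:
  Flow on (0->1): 3/7
  Flow on (0->2): 1/1
  Flow on (0->3): 7/9
  Flow on (0->4): 2/8
  Flow on (1->4): 1/1
  Flow on (1->5): 2/2
  Flow on (2->5): 1/7
  Flow on (3->5): 7/7
  Flow on (4->5): 3/3
Maximum flow = 13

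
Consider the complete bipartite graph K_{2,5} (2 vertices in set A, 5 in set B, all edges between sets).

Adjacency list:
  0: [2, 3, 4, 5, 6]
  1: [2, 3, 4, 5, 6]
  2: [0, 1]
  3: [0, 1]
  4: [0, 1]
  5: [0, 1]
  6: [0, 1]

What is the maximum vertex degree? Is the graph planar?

Set-A vertices have degree 5; set-B vertices have degree 2. Maximum degree = max(2,5) = 5.
min(2,5) <= 2, so K_{2,5} avoids a K_{3,3} subdivision and is planar.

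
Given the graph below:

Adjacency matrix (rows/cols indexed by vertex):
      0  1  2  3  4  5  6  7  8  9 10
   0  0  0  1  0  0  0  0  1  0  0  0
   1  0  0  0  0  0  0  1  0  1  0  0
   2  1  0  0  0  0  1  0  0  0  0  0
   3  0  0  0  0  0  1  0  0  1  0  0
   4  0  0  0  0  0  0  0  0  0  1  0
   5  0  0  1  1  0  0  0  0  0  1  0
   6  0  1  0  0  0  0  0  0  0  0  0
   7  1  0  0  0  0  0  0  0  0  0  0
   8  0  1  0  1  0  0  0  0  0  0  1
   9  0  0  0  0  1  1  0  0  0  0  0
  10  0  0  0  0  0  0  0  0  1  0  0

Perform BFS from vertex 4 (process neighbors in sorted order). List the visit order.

BFS from vertex 4 (neighbors processed in ascending order):
Visit order: 4, 9, 5, 2, 3, 0, 8, 7, 1, 10, 6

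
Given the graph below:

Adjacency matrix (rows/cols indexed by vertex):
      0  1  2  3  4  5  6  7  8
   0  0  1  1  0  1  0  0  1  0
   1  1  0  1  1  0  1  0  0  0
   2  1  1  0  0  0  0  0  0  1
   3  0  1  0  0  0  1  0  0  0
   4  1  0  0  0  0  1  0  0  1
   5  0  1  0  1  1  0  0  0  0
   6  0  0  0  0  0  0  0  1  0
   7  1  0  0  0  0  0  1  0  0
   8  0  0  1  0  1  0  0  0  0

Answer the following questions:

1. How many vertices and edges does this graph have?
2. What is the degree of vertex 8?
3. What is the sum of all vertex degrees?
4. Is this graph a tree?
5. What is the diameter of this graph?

Count: 9 vertices, 12 edges.
Vertex 8 has neighbors [2, 4], degree = 2.
Handshaking lemma: 2 * 12 = 24.
A tree on 9 vertices has 8 edges. This graph has 12 edges (4 extra). Not a tree.
Diameter (longest shortest path) = 4.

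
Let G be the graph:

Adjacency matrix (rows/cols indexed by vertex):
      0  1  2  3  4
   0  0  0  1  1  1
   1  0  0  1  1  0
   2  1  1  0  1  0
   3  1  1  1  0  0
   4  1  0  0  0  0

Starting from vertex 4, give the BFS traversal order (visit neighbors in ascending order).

BFS from vertex 4 (neighbors processed in ascending order):
Visit order: 4, 0, 2, 3, 1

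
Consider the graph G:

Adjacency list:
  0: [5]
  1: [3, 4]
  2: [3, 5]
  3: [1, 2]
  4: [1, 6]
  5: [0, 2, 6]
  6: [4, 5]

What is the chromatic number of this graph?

The graph has a maximum clique of size 2 (lower bound on chromatic number).
A valid 2-coloring: {0: 1, 1: 1, 2: 1, 3: 0, 4: 0, 5: 0, 6: 1}.
Chromatic number = 2.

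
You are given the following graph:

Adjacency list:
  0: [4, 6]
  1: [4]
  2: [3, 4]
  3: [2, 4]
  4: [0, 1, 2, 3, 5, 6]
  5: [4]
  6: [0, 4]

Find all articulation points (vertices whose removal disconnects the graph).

An articulation point is a vertex whose removal disconnects the graph.
Articulation points: [4]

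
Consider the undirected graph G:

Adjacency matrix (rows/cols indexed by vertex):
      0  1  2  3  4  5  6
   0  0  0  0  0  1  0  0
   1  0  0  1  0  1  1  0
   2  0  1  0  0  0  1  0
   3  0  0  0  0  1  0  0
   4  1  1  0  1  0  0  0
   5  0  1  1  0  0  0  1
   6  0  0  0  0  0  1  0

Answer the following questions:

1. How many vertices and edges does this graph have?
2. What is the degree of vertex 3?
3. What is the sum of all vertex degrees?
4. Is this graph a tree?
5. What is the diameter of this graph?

Count: 7 vertices, 7 edges.
Vertex 3 has neighbors [4], degree = 1.
Handshaking lemma: 2 * 7 = 14.
A tree on 7 vertices has 6 edges. This graph has 7 edges (1 extra). Not a tree.
Diameter (longest shortest path) = 4.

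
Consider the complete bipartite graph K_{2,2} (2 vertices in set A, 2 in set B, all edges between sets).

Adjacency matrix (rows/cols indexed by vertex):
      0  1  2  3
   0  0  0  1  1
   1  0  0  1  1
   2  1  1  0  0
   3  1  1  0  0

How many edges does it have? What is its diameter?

K_{2,2} has 2 * 2 = 4 edges.
Any vertex reaches any opposite-side vertex in 1 step; same-side vertices reach in 2 steps via any opposite-side vertex.
Diameter = 2.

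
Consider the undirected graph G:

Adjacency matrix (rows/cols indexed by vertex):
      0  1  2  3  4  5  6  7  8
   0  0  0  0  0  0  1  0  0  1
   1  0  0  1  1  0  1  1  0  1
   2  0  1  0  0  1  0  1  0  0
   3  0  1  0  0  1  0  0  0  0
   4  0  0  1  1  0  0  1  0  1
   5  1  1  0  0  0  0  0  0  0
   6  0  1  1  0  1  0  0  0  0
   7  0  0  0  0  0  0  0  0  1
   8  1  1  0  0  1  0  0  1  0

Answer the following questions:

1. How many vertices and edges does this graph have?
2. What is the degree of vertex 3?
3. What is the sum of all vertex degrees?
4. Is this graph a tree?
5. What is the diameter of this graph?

Count: 9 vertices, 13 edges.
Vertex 3 has neighbors [1, 4], degree = 2.
Handshaking lemma: 2 * 13 = 26.
A tree on 9 vertices has 8 edges. This graph has 13 edges (5 extra). Not a tree.
Diameter (longest shortest path) = 3.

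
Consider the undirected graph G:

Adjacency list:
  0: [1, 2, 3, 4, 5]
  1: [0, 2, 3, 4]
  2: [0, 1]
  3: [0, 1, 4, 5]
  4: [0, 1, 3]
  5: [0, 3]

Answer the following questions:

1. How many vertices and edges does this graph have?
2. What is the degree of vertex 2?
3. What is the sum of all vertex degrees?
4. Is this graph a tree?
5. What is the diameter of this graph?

Count: 6 vertices, 10 edges.
Vertex 2 has neighbors [0, 1], degree = 2.
Handshaking lemma: 2 * 10 = 20.
A tree on 6 vertices has 5 edges. This graph has 10 edges (5 extra). Not a tree.
Diameter (longest shortest path) = 2.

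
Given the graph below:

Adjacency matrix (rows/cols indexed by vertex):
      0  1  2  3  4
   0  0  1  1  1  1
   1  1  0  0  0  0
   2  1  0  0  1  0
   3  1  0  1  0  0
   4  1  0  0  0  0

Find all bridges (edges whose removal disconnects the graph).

A bridge is an edge whose removal increases the number of connected components.
Bridges found: (0,1), (0,4)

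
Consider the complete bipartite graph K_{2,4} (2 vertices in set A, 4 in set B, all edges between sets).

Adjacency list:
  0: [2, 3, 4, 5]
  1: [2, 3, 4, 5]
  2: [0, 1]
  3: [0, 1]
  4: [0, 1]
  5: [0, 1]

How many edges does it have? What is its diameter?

K_{2,4} has 2 * 4 = 8 edges.
Any vertex reaches any opposite-side vertex in 1 step; same-side vertices reach in 2 steps via any opposite-side vertex.
Diameter = 2.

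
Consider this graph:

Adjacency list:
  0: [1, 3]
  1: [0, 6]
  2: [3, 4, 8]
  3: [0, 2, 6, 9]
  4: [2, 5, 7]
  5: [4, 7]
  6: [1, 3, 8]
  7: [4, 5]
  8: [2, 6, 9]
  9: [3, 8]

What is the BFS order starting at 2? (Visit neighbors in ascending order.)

BFS from vertex 2 (neighbors processed in ascending order):
Visit order: 2, 3, 4, 8, 0, 6, 9, 5, 7, 1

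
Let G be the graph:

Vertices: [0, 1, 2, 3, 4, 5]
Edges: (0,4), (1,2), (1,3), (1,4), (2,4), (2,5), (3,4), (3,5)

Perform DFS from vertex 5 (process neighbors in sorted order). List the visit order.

DFS from vertex 5 (neighbors processed in ascending order):
Visit order: 5, 2, 1, 3, 4, 0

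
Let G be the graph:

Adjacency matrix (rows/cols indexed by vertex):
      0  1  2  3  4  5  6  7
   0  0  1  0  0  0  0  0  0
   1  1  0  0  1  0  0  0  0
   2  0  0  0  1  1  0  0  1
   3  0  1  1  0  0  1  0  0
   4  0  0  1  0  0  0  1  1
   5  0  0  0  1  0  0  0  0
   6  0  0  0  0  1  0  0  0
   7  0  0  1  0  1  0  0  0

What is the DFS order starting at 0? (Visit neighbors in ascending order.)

DFS from vertex 0 (neighbors processed in ascending order):
Visit order: 0, 1, 3, 2, 4, 6, 7, 5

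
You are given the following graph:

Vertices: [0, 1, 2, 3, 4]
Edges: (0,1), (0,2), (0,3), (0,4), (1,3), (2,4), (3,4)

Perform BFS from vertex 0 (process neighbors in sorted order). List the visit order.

BFS from vertex 0 (neighbors processed in ascending order):
Visit order: 0, 1, 2, 3, 4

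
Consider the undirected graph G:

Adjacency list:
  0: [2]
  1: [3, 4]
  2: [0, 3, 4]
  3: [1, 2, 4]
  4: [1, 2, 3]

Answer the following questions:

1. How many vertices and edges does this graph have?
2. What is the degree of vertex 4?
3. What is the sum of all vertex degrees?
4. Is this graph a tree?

Count: 5 vertices, 6 edges.
Vertex 4 has neighbors [1, 2, 3], degree = 3.
Handshaking lemma: 2 * 6 = 12.
A tree on 5 vertices has 4 edges. This graph has 6 edges (2 extra). Not a tree.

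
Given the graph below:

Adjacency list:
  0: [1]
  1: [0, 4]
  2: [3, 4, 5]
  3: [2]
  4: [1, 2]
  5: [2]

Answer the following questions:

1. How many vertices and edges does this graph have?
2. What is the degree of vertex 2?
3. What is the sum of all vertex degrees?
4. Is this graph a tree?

Count: 6 vertices, 5 edges.
Vertex 2 has neighbors [3, 4, 5], degree = 3.
Handshaking lemma: 2 * 5 = 10.
A graph is a tree iff it is connected and has exactly n-1 edges. This graph is connected (all 6 vertices in one component) and has 6-1 = 5 edges. It is a tree.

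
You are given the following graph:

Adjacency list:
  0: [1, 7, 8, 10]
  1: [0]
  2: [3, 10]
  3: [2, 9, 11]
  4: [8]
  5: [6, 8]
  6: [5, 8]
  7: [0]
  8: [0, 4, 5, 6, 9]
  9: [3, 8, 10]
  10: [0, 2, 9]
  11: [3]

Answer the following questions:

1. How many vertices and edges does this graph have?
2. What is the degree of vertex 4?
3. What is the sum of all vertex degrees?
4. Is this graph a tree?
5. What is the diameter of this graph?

Count: 12 vertices, 14 edges.
Vertex 4 has neighbors [8], degree = 1.
Handshaking lemma: 2 * 14 = 28.
A tree on 12 vertices has 11 edges. This graph has 14 edges (3 extra). Not a tree.
Diameter (longest shortest path) = 5.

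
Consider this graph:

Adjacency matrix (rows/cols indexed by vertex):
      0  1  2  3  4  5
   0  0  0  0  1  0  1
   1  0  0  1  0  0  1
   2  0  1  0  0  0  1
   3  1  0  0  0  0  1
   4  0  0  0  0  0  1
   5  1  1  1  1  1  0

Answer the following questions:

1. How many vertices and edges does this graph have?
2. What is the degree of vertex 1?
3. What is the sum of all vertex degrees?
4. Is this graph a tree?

Count: 6 vertices, 7 edges.
Vertex 1 has neighbors [2, 5], degree = 2.
Handshaking lemma: 2 * 7 = 14.
A tree on 6 vertices has 5 edges. This graph has 7 edges (2 extra). Not a tree.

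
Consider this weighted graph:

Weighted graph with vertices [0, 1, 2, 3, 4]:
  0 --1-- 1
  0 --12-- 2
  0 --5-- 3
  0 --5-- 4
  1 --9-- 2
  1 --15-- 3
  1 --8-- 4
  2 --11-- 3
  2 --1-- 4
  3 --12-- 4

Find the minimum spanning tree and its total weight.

Applying Kruskal's algorithm (sort edges by weight, add if no cycle):
  Add (0,1) w=1
  Add (2,4) w=1
  Add (0,3) w=5
  Add (0,4) w=5
  Skip (1,4) w=8 (creates cycle)
  Skip (1,2) w=9 (creates cycle)
  Skip (2,3) w=11 (creates cycle)
  Skip (0,2) w=12 (creates cycle)
  Skip (3,4) w=12 (creates cycle)
  Skip (1,3) w=15 (creates cycle)
MST weight = 12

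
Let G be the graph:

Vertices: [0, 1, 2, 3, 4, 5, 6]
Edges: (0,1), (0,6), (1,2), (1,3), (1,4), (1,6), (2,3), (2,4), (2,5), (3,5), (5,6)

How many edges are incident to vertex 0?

Vertex 0 has neighbors [1, 6], so deg(0) = 2.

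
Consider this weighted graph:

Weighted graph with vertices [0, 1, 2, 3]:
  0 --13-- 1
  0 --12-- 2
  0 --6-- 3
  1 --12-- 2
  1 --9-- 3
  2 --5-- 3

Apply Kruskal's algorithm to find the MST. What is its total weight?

Applying Kruskal's algorithm (sort edges by weight, add if no cycle):
  Add (2,3) w=5
  Add (0,3) w=6
  Add (1,3) w=9
  Skip (0,2) w=12 (creates cycle)
  Skip (1,2) w=12 (creates cycle)
  Skip (0,1) w=13 (creates cycle)
MST weight = 20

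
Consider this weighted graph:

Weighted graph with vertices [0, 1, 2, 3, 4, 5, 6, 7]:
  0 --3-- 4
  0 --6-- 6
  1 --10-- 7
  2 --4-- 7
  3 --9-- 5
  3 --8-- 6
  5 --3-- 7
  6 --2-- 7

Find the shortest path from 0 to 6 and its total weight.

Using Dijkstra's algorithm from vertex 0:
Shortest path: 0 -> 6
Total weight: 6 = 6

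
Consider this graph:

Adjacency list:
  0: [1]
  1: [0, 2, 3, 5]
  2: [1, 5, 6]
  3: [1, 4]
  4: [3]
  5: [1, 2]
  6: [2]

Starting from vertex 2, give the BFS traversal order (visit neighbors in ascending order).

BFS from vertex 2 (neighbors processed in ascending order):
Visit order: 2, 1, 5, 6, 0, 3, 4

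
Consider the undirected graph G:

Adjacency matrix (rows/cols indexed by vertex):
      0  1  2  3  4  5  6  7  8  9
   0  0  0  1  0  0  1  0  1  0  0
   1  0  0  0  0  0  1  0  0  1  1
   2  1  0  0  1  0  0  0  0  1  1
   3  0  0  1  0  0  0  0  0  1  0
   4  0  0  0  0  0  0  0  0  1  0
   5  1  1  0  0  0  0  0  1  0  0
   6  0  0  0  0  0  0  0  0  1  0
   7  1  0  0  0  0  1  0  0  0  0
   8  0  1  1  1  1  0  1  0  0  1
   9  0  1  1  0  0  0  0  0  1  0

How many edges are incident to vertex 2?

Vertex 2 has neighbors [0, 3, 8, 9], so deg(2) = 4.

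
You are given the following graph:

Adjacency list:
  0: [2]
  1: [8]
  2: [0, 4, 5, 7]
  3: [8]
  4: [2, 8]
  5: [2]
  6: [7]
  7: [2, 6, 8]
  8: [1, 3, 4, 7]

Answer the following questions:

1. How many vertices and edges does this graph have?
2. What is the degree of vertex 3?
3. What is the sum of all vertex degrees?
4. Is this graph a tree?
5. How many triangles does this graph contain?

Count: 9 vertices, 9 edges.
Vertex 3 has neighbors [8], degree = 1.
Handshaking lemma: 2 * 9 = 18.
A tree on 9 vertices has 8 edges. This graph has 9 edges (1 extra). Not a tree.
Number of triangles = 0.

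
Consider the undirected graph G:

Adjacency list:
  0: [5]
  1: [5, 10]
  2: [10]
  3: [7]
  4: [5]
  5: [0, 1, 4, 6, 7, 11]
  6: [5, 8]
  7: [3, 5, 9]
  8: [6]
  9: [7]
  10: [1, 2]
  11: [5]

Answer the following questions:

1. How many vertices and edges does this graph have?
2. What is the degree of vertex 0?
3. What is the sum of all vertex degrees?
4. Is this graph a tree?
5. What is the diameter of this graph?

Count: 12 vertices, 11 edges.
Vertex 0 has neighbors [5], degree = 1.
Handshaking lemma: 2 * 11 = 22.
A graph is a tree iff it is connected and has exactly n-1 edges. This graph is connected (all 12 vertices in one component) and has 12-1 = 11 edges. It is a tree.
Diameter (longest shortest path) = 5.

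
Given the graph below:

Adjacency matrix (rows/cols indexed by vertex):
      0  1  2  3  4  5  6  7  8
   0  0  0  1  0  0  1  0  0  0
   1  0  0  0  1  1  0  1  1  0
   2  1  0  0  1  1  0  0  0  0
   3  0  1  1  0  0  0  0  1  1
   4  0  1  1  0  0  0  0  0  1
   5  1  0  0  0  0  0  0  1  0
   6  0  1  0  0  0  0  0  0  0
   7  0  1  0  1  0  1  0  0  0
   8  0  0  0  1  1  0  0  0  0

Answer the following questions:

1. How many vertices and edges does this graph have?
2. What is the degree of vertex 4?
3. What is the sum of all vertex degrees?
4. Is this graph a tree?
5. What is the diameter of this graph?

Count: 9 vertices, 12 edges.
Vertex 4 has neighbors [1, 2, 8], degree = 3.
Handshaking lemma: 2 * 12 = 24.
A tree on 9 vertices has 8 edges. This graph has 12 edges (4 extra). Not a tree.
Diameter (longest shortest path) = 4.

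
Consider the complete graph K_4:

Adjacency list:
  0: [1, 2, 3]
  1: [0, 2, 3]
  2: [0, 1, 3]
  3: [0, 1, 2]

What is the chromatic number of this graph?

In K_4, every vertex is adjacent to every other vertex.
Each vertex needs a unique color.
Chromatic number = 4.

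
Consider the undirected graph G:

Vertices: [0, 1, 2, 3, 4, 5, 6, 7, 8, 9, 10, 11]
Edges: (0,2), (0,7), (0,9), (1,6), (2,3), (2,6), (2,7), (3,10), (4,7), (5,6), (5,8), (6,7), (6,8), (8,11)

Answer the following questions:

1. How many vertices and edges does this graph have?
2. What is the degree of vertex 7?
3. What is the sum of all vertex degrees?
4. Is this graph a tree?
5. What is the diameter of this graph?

Count: 12 vertices, 14 edges.
Vertex 7 has neighbors [0, 2, 4, 6], degree = 4.
Handshaking lemma: 2 * 14 = 28.
A tree on 12 vertices has 11 edges. This graph has 14 edges (3 extra). Not a tree.
Diameter (longest shortest path) = 5.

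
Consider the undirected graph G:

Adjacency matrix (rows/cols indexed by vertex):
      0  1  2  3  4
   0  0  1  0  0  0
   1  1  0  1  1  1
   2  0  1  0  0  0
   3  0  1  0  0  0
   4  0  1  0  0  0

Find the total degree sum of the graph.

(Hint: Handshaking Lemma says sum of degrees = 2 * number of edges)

Count edges: 4 edges.
By Handshaking Lemma: sum of degrees = 2 * 4 = 8.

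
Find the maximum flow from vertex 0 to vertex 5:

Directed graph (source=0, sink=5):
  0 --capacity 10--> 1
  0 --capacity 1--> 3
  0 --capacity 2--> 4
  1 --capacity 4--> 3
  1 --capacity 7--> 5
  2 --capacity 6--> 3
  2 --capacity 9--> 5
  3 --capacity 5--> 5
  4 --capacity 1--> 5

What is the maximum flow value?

Computing max flow:
  Flow on (0->1): 10/10
  Flow on (0->3): 1/1
  Flow on (0->4): 1/2
  Flow on (1->3): 3/4
  Flow on (1->5): 7/7
  Flow on (3->5): 4/5
  Flow on (4->5): 1/1
Maximum flow = 12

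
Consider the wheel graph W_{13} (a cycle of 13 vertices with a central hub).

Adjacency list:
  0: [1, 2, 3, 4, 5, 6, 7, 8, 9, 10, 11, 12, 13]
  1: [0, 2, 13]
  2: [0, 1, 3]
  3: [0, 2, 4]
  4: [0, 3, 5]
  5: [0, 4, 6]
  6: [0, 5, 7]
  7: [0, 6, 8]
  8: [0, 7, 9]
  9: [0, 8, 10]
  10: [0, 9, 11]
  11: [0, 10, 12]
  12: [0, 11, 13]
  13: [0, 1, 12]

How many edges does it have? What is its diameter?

Wheel graph W_{13}: 13 cycle edges + 13 spoke edges = 26 edges.
The hub is distance 1 from all cycle vertices. Max distance between cycle vertices through hub is 2.
Diameter = 2.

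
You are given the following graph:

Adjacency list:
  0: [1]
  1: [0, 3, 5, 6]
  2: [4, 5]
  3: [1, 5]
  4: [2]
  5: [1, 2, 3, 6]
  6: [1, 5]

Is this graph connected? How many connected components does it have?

Checking connectivity: the graph has 1 connected component(s).
All vertices are reachable from each other. The graph IS connected.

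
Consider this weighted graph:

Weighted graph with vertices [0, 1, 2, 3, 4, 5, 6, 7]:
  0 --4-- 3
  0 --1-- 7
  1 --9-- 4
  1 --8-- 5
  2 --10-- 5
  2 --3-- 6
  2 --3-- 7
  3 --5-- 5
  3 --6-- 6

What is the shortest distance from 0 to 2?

Using Dijkstra's algorithm from vertex 0:
Shortest path: 0 -> 7 -> 2
Total weight: 1 + 3 = 4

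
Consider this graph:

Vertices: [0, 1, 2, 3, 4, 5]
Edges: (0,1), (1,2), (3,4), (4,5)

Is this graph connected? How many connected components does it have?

Checking connectivity: the graph has 2 connected component(s).
Components: [[0, 1, 2], [3, 4, 5]]. The graph is NOT connected.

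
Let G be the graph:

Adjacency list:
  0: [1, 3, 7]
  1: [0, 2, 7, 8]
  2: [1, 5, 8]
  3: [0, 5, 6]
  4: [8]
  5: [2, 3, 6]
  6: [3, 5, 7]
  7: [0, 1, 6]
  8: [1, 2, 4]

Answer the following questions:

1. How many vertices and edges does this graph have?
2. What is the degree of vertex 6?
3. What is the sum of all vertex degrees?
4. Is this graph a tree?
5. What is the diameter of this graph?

Count: 9 vertices, 13 edges.
Vertex 6 has neighbors [3, 5, 7], degree = 3.
Handshaking lemma: 2 * 13 = 26.
A tree on 9 vertices has 8 edges. This graph has 13 edges (5 extra). Not a tree.
Diameter (longest shortest path) = 4.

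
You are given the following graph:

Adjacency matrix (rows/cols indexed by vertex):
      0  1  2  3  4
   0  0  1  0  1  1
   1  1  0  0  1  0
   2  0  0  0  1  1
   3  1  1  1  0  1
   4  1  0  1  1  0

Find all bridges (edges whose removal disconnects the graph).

No bridges found. The graph is 2-edge-connected (no single edge removal disconnects it).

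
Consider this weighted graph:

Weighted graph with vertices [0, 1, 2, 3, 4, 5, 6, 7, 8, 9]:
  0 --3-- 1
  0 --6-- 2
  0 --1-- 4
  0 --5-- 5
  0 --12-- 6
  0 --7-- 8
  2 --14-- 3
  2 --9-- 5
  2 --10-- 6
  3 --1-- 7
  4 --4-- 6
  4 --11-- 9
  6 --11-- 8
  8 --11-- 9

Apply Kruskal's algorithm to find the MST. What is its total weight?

Applying Kruskal's algorithm (sort edges by weight, add if no cycle):
  Add (0,4) w=1
  Add (3,7) w=1
  Add (0,1) w=3
  Add (4,6) w=4
  Add (0,5) w=5
  Add (0,2) w=6
  Add (0,8) w=7
  Skip (2,5) w=9 (creates cycle)
  Skip (2,6) w=10 (creates cycle)
  Add (4,9) w=11
  Skip (6,8) w=11 (creates cycle)
  Skip (8,9) w=11 (creates cycle)
  Skip (0,6) w=12 (creates cycle)
  Add (2,3) w=14
MST weight = 52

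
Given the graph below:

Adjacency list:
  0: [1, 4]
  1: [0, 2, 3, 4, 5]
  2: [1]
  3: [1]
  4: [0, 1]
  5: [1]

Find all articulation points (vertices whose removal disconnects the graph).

An articulation point is a vertex whose removal disconnects the graph.
Articulation points: [1]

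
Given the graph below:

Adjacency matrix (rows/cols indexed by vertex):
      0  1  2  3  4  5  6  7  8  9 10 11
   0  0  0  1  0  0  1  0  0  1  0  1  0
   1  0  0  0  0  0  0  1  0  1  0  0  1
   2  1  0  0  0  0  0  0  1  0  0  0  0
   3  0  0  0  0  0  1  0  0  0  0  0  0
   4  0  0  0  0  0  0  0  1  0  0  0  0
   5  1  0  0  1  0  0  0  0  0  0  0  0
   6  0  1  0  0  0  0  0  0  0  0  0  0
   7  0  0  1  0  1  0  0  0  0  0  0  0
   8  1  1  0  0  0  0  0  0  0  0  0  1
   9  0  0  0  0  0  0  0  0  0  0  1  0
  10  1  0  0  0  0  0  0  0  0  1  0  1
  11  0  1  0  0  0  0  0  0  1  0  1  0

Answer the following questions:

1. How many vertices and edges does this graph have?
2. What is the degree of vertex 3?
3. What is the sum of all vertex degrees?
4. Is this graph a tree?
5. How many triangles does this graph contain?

Count: 12 vertices, 13 edges.
Vertex 3 has neighbors [5], degree = 1.
Handshaking lemma: 2 * 13 = 26.
A tree on 12 vertices has 11 edges. This graph has 13 edges (2 extra). Not a tree.
Number of triangles = 1.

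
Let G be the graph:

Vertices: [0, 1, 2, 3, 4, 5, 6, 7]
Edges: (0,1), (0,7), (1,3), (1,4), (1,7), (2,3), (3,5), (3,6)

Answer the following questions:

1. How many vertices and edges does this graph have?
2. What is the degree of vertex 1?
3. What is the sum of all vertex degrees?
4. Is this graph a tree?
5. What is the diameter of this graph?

Count: 8 vertices, 8 edges.
Vertex 1 has neighbors [0, 3, 4, 7], degree = 4.
Handshaking lemma: 2 * 8 = 16.
A tree on 8 vertices has 7 edges. This graph has 8 edges (1 extra). Not a tree.
Diameter (longest shortest path) = 3.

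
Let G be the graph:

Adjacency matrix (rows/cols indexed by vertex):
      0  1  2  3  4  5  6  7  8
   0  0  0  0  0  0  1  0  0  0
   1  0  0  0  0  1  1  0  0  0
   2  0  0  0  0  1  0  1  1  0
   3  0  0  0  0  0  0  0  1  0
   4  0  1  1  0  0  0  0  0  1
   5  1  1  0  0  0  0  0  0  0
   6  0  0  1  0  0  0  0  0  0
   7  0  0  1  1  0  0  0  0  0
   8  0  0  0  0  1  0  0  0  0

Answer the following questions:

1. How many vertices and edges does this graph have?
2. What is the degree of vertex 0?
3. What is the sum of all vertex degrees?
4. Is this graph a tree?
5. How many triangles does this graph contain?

Count: 9 vertices, 8 edges.
Vertex 0 has neighbors [5], degree = 1.
Handshaking lemma: 2 * 8 = 16.
A graph is a tree iff it is connected and has exactly n-1 edges. This graph is connected (all 9 vertices in one component) and has 9-1 = 8 edges. It is a tree.
Number of triangles = 0.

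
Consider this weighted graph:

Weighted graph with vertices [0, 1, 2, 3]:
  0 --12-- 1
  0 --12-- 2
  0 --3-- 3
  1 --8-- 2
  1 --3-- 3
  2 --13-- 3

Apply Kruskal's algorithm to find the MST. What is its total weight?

Applying Kruskal's algorithm (sort edges by weight, add if no cycle):
  Add (0,3) w=3
  Add (1,3) w=3
  Add (1,2) w=8
  Skip (0,2) w=12 (creates cycle)
  Skip (0,1) w=12 (creates cycle)
  Skip (2,3) w=13 (creates cycle)
MST weight = 14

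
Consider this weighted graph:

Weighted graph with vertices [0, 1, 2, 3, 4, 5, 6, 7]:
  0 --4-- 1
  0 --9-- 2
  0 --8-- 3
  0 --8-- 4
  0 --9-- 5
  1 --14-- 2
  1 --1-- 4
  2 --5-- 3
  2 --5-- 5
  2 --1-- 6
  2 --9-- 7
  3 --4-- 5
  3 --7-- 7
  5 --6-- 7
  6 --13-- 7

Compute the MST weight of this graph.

Applying Kruskal's algorithm (sort edges by weight, add if no cycle):
  Add (1,4) w=1
  Add (2,6) w=1
  Add (0,1) w=4
  Add (3,5) w=4
  Add (2,3) w=5
  Skip (2,5) w=5 (creates cycle)
  Add (5,7) w=6
  Skip (3,7) w=7 (creates cycle)
  Skip (0,4) w=8 (creates cycle)
  Add (0,3) w=8
  Skip (0,2) w=9 (creates cycle)
  Skip (0,5) w=9 (creates cycle)
  Skip (2,7) w=9 (creates cycle)
  Skip (6,7) w=13 (creates cycle)
  Skip (1,2) w=14 (creates cycle)
MST weight = 29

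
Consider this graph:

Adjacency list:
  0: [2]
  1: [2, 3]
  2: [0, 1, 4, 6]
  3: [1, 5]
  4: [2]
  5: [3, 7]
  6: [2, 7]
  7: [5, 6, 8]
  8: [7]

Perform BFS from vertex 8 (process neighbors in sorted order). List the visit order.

BFS from vertex 8 (neighbors processed in ascending order):
Visit order: 8, 7, 5, 6, 3, 2, 1, 0, 4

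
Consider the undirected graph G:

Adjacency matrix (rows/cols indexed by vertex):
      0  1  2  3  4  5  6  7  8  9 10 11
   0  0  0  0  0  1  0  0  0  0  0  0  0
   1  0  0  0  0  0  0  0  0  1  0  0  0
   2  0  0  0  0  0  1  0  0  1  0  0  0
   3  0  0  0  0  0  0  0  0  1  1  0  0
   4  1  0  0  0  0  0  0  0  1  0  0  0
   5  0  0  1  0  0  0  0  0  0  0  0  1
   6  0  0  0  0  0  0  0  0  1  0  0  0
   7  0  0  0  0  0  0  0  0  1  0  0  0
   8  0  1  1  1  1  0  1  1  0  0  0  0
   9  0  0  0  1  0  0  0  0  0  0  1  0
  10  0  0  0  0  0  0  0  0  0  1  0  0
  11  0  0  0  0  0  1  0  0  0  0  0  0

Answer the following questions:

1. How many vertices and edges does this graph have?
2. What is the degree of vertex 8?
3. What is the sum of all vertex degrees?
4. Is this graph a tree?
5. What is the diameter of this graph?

Count: 12 vertices, 11 edges.
Vertex 8 has neighbors [1, 2, 3, 4, 6, 7], degree = 6.
Handshaking lemma: 2 * 11 = 22.
A graph is a tree iff it is connected and has exactly n-1 edges. This graph is connected (all 12 vertices in one component) and has 12-1 = 11 edges. It is a tree.
Diameter (longest shortest path) = 6.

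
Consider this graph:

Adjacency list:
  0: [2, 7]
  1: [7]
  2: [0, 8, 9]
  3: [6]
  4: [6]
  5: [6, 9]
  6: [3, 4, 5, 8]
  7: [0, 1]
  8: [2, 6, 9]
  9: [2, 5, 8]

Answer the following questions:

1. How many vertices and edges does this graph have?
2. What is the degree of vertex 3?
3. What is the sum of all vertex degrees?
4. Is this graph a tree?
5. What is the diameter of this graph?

Count: 10 vertices, 11 edges.
Vertex 3 has neighbors [6], degree = 1.
Handshaking lemma: 2 * 11 = 22.
A tree on 10 vertices has 9 edges. This graph has 11 edges (2 extra). Not a tree.
Diameter (longest shortest path) = 6.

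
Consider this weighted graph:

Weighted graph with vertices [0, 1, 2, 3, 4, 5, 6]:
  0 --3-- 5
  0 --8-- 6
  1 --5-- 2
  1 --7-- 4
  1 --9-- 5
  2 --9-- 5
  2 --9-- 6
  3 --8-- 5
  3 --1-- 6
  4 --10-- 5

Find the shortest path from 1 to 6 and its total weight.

Using Dijkstra's algorithm from vertex 1:
Shortest path: 1 -> 2 -> 6
Total weight: 5 + 9 = 14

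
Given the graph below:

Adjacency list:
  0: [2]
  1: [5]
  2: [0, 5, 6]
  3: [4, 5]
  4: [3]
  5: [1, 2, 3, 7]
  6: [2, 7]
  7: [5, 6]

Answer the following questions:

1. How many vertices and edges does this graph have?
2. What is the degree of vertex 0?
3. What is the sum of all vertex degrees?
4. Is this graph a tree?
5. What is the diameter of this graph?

Count: 8 vertices, 8 edges.
Vertex 0 has neighbors [2], degree = 1.
Handshaking lemma: 2 * 8 = 16.
A tree on 8 vertices has 7 edges. This graph has 8 edges (1 extra). Not a tree.
Diameter (longest shortest path) = 4.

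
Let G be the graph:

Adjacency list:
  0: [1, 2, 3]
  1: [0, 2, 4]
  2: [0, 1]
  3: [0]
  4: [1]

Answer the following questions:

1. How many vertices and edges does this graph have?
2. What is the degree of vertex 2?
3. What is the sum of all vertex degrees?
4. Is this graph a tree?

Count: 5 vertices, 5 edges.
Vertex 2 has neighbors [0, 1], degree = 2.
Handshaking lemma: 2 * 5 = 10.
A tree on 5 vertices has 4 edges. This graph has 5 edges (1 extra). Not a tree.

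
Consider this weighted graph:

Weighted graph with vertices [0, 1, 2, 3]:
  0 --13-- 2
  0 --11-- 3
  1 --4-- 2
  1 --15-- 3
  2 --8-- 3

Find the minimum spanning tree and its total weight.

Applying Kruskal's algorithm (sort edges by weight, add if no cycle):
  Add (1,2) w=4
  Add (2,3) w=8
  Add (0,3) w=11
  Skip (0,2) w=13 (creates cycle)
  Skip (1,3) w=15 (creates cycle)
MST weight = 23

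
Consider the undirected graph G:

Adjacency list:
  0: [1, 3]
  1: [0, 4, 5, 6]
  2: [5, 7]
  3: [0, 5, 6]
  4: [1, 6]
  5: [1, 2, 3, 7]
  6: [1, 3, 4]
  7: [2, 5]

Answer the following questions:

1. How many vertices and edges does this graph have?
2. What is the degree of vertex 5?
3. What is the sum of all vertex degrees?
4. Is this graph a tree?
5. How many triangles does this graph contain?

Count: 8 vertices, 11 edges.
Vertex 5 has neighbors [1, 2, 3, 7], degree = 4.
Handshaking lemma: 2 * 11 = 22.
A tree on 8 vertices has 7 edges. This graph has 11 edges (4 extra). Not a tree.
Number of triangles = 2.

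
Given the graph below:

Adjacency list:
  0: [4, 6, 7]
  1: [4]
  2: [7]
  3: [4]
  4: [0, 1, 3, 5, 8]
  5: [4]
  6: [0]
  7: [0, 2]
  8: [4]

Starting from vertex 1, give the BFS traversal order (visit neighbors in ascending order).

BFS from vertex 1 (neighbors processed in ascending order):
Visit order: 1, 4, 0, 3, 5, 8, 6, 7, 2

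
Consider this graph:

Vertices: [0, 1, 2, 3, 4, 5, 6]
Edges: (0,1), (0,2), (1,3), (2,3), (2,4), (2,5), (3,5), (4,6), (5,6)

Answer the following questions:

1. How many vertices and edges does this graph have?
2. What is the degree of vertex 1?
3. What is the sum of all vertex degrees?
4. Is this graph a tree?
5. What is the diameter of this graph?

Count: 7 vertices, 9 edges.
Vertex 1 has neighbors [0, 3], degree = 2.
Handshaking lemma: 2 * 9 = 18.
A tree on 7 vertices has 6 edges. This graph has 9 edges (3 extra). Not a tree.
Diameter (longest shortest path) = 3.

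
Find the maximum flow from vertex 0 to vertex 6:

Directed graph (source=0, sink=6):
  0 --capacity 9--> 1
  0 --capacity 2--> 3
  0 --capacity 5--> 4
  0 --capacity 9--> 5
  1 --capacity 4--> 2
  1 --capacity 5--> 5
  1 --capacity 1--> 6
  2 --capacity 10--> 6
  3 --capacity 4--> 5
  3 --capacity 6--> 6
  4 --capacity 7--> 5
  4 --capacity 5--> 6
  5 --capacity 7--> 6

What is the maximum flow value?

Computing max flow:
  Flow on (0->1): 5/9
  Flow on (0->3): 2/2
  Flow on (0->4): 5/5
  Flow on (0->5): 7/9
  Flow on (1->2): 4/4
  Flow on (1->6): 1/1
  Flow on (2->6): 4/10
  Flow on (3->6): 2/6
  Flow on (4->6): 5/5
  Flow on (5->6): 7/7
Maximum flow = 19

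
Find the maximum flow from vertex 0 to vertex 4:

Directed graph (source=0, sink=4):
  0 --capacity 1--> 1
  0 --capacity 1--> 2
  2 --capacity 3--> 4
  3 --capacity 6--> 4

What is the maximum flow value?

Computing max flow:
  Flow on (0->2): 1/1
  Flow on (2->4): 1/3
Maximum flow = 1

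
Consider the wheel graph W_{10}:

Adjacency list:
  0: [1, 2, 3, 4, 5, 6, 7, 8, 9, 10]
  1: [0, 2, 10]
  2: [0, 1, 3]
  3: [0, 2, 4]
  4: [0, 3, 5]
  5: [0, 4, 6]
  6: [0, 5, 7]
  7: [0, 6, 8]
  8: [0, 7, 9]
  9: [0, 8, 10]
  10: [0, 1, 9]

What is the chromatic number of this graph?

W_{10} = C_{10} plus a hub adjacent to every cycle vertex.
The outer cycle needs 2 colors (even cycle); the hub is adjacent to all of them so needs a fresh color.
Chromatic number = 2 + 1 = 3.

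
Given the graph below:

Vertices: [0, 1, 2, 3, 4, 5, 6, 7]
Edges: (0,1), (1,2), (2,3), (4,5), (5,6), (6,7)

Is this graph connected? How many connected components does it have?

Checking connectivity: the graph has 2 connected component(s).
Components: [[0, 1, 2, 3], [4, 5, 6, 7]]. The graph is NOT connected.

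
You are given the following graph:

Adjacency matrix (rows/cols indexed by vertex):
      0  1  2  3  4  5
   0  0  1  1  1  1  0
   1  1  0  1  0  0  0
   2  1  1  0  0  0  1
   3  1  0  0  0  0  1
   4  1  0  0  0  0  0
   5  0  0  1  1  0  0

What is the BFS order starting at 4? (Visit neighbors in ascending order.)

BFS from vertex 4 (neighbors processed in ascending order):
Visit order: 4, 0, 1, 2, 3, 5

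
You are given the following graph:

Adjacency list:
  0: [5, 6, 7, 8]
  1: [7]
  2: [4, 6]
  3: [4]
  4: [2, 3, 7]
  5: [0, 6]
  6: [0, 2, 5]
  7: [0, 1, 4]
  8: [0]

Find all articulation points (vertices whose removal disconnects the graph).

An articulation point is a vertex whose removal disconnects the graph.
Articulation points: [0, 4, 7]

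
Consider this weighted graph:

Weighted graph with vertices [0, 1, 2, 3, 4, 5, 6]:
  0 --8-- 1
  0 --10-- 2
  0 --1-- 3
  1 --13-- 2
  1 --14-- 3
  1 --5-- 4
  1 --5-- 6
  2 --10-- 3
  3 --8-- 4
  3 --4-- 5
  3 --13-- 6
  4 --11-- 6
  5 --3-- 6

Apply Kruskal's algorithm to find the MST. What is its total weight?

Applying Kruskal's algorithm (sort edges by weight, add if no cycle):
  Add (0,3) w=1
  Add (5,6) w=3
  Add (3,5) w=4
  Add (1,6) w=5
  Add (1,4) w=5
  Skip (0,1) w=8 (creates cycle)
  Skip (3,4) w=8 (creates cycle)
  Add (0,2) w=10
  Skip (2,3) w=10 (creates cycle)
  Skip (4,6) w=11 (creates cycle)
  Skip (1,2) w=13 (creates cycle)
  Skip (3,6) w=13 (creates cycle)
  Skip (1,3) w=14 (creates cycle)
MST weight = 28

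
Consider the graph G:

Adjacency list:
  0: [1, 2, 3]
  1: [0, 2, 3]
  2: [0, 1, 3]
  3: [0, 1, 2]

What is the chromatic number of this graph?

The graph has a maximum clique of size 4 (lower bound on chromatic number).
A valid 4-coloring: {0: 0, 1: 1, 2: 2, 3: 3}.
Chromatic number = 4.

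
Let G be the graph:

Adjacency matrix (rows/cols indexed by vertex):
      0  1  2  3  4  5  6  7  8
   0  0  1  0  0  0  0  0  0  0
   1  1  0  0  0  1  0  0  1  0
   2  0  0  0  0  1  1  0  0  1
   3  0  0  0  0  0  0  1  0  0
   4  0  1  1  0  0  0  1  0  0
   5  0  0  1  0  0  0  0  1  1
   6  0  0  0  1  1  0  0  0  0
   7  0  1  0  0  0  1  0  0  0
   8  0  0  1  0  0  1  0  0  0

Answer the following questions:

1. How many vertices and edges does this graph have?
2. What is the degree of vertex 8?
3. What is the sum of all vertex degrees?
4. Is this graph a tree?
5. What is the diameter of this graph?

Count: 9 vertices, 10 edges.
Vertex 8 has neighbors [2, 5], degree = 2.
Handshaking lemma: 2 * 10 = 20.
A tree on 9 vertices has 8 edges. This graph has 10 edges (2 extra). Not a tree.
Diameter (longest shortest path) = 4.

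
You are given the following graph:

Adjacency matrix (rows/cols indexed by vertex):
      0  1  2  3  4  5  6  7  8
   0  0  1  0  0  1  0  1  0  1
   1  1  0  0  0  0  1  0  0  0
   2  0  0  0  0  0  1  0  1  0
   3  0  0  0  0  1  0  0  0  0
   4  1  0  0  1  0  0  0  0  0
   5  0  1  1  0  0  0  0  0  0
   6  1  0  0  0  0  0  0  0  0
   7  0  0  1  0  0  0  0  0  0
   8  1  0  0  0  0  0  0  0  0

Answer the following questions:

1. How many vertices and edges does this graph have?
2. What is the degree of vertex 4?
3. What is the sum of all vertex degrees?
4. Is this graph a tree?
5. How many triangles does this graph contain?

Count: 9 vertices, 8 edges.
Vertex 4 has neighbors [0, 3], degree = 2.
Handshaking lemma: 2 * 8 = 16.
A graph is a tree iff it is connected and has exactly n-1 edges. This graph is connected (all 9 vertices in one component) and has 9-1 = 8 edges. It is a tree.
Number of triangles = 0.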